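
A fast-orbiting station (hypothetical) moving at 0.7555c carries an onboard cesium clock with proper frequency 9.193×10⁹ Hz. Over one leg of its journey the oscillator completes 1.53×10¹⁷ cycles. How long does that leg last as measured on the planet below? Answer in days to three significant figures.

γ = 1/√(1 − 0.7555²) = 1/√0.4292 = 1.526
Proper time for N cycles: τ = N/f = 1.53×10¹⁷/(9.193×10⁹) = 1.664×10⁷ s = 192.6 days.
Lab-frame duration Δt = γτ = 1.526 × 192.6 = 294.0 days.

Δt = 294 days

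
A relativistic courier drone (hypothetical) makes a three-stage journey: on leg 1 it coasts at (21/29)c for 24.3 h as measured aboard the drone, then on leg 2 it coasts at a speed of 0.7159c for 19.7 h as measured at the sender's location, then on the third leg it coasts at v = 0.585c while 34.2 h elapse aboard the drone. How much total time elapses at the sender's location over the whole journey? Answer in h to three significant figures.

Leg 1: γ = 1/√(1 − (21/29)²) = 29/20 = 1.450; Δt_1 = 1.450 × 24.3 = 35.24 h.
Leg 2: 19.7 h is already measured at the sender's location.
Leg 3: γ = 1/√(1 − 0.585²) = 1/√0.6578 = 1.233; Δt_3 = 1.233 × 34.2 = 42.17 h.
Total: 35.24 + 19.70 + 42.17 h.

Δt = 97.1 h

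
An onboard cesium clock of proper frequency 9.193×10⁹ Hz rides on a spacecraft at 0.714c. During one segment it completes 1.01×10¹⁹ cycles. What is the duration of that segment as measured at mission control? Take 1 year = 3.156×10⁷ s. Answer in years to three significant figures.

Δt = 49.7 years

γ = 1/√(1 − 0.714²) = 1/√0.4902 = 1.428
Proper time for N cycles: τ = N/f = 1.01×10¹⁹/(9.193×10⁹) = 1.099×10⁹ s = 34.81 years.
Lab-frame duration Δt = γτ = 1.428 × 34.81 = 49.72 years.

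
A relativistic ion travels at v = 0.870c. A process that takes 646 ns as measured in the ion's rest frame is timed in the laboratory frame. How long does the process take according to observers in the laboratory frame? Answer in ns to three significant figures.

Δt = 1310 ns

γ = 1/√(1 − 0.870²) = 1/√0.2431 = 2.028
The interval measured in the ion's rest frame is the proper time (both events occur at the same place in that frame); the lab-frame interval is Δt = γτ = 2.028 × 646 ns.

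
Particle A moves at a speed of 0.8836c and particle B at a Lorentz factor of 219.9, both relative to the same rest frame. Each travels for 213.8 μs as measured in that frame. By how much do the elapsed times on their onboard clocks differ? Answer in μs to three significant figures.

A: γ = 1/√(1 − 0.8836²) = 1/√0.2193 = 2.136; τ_A = 213.8/2.136 = 100.1 μs.
B: γ = 219.9; τ_B = 213.8/219.9 = 0.9723 μs.

|τ_A − τ_B| = 99.1 μs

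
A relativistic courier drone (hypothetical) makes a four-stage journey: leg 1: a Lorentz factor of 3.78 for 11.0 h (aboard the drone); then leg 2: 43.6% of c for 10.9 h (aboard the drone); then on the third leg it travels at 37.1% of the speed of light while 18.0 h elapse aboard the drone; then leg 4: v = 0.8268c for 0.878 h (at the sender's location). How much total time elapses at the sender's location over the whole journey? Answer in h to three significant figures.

Δt = 74.0 h

Leg 1: γ = 3.78; Δt_1 = 3.780 × 11.0 = 41.58 h.
Leg 2: β = 0.436; γ = 1/√(1 − 0.436²) = 1/√0.8099 = 1.111; Δt_2 = 1.111 × 10.9 = 12.11 h.
Leg 3: β = 0.371; γ = 1/√(1 − 0.371²) = 1/√0.8624 = 1.077; Δt_3 = 1.077 × 18.0 = 19.38 h.
Leg 4: 0.878 h is already measured at the sender's location.
Total: 41.58 + 12.11 + 19.38 + 0.8780 h.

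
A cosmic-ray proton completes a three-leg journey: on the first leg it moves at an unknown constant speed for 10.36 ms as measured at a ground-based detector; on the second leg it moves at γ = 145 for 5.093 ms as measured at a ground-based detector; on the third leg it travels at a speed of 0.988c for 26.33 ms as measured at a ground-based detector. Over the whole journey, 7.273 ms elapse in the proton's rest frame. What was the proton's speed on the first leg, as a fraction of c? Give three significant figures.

β = 0.952

Leg 1: speed unknown; τ_1 = 10.36/γ_1.
Leg 2: γ = 145; τ_2 = 5.093/145.0 = 0.03512 ms.
Leg 3: γ = 1/√(1 − 0.988²) = 1/√0.02386 = 6.474; τ_3 = 26.33/6.474 = 4.067 ms.
Total proper time: τ_1 + 0.03512 + 4.067 = 7.273, so τ_1 = 7.273 − 4.102 = 3.171 ms.
γ_1 = 10.36/3.171 = 3.267; β = √(1 − 1/γ²) = √0.9063.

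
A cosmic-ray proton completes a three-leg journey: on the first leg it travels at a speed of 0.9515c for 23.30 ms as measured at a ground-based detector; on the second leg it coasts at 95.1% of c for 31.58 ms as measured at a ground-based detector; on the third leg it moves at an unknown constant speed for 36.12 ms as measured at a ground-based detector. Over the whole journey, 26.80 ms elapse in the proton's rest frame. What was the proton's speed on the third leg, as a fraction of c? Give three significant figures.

Leg 1: γ = 1/√(1 − 0.9515²) = 1/√0.09465 = 3.250; τ_1 = 23.30/3.250 = 7.168 ms.
Leg 2: β = 0.951; γ = 1/√(1 − 0.951²) = 1/√0.09560 = 3.234; τ_2 = 31.58/3.234 = 9.764 ms.
Leg 3: speed unknown; τ_3 = 36.12/γ_3.
Total proper time: 7.168 + 9.764 + τ_3 = 26.80, so τ_3 = 26.80 − 16.93 = 9.868 ms.
γ_3 = 36.12/9.868 = 3.660; β = √(1 − 1/γ²) = √0.9254.

β = 0.962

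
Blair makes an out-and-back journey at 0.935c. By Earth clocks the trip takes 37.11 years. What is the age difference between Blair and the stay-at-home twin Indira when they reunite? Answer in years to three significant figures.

Δt − τ = 23.9 years

γ = 1/√(1 − 0.935²) = 1/√0.1258 = 2.820
Blair's elapsed proper time: τ = 37.11/2.820 = 13.16 years.
Age gap = Δt − τ = 37.11 − 13.16 years.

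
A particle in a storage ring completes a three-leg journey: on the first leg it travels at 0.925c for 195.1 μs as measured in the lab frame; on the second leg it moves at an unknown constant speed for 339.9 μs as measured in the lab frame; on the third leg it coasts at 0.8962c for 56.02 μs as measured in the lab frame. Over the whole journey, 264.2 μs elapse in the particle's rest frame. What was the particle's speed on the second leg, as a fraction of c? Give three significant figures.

β = 0.874

Leg 1: γ = 1/√(1 − 0.925²) = 1/√0.1444 = 2.632; τ_1 = 195.1/2.632 = 74.13 μs.
Leg 2: speed unknown; τ_2 = 339.9/γ_2.
Leg 3: γ = 1/√(1 − 0.8962²) = 1/√0.1968 = 2.254; τ_3 = 56.02/2.254 = 24.85 μs.
Total proper time: 74.13 + τ_2 + 24.85 = 264.2, so τ_2 = 264.2 − 98.98 = 165.2 μs.
γ_2 = 339.9/165.2 = 2.057; β = √(1 − 1/γ²) = √0.7637.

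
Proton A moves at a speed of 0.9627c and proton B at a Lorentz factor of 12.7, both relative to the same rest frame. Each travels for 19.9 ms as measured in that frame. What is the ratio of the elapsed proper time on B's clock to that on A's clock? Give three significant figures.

A: γ = 1/√(1 − 0.9627²) = 1/√0.07321 = 3.696. B: γ = 12.7.
τ_A/τ_B = γ_B/γ_A = 12.70/3.696 = 3.436, so τ_B/τ_A = 0.2910.

τ_B/τ_A = 0.291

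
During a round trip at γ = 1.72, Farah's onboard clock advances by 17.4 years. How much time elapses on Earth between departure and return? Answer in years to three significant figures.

γ = 1.72
Earth-frame duration is the dilated interval: Δt = γτ = 1.720 × 17.4 years.

Δt = 29.9 years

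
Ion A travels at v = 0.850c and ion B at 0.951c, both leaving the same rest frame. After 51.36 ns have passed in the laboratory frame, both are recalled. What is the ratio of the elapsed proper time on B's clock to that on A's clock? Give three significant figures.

A: γ = 1/√(1 − 0.850²) = 1/√0.2775 = 1.898. B: γ = 1/√(1 − 0.951²) = 1/√0.09560 = 3.234.
τ_A/τ_B = γ_B/γ_A = 3.234/1.898 = 1.704, so τ_B/τ_A = 0.5869.

τ_B/τ_A = 0.587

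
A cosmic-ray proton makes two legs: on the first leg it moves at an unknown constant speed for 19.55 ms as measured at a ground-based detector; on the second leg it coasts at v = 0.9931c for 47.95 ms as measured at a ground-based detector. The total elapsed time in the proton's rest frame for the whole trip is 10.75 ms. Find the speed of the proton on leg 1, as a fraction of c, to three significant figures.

Leg 1: speed unknown; τ_1 = 19.55/γ_1.
Leg 2: γ = 1/√(1 − 0.9931²) = 1/√0.01375 = 8.527; τ_2 = 47.95/8.527 = 5.623 ms.
Total proper time: τ_1 + 5.623 = 10.75, so τ_1 = 10.75 − 5.623 = 5.127 ms.
γ_1 = 19.55/5.127 = 3.813; β = √(1 − 1/γ²) = √0.9312.

β = 0.965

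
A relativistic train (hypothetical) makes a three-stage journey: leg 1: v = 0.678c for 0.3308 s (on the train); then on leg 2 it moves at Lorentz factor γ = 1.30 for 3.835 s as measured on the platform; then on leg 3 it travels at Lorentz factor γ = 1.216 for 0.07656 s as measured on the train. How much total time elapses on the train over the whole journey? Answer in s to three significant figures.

τ = 3.36 s

Leg 1: 0.3308 s is already measured on the train.
Leg 2: γ = 1.30; τ_2 = 3.835/1.300 = 2.950 s.
Leg 3: 0.07656 s is already measured on the train.
Total: 0.3308 + 2.950 + 0.07656 s.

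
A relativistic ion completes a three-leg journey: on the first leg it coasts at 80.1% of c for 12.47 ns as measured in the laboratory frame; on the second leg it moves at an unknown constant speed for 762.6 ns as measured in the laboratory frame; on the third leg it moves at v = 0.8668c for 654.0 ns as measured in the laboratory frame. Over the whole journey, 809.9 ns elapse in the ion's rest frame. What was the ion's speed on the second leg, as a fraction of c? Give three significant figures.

Leg 1: β = 0.801; γ = 1/√(1 − 0.801²) = 1/√0.3584 = 1.670; τ_1 = 12.47/1.670 = 7.465 ns.
Leg 2: speed unknown; τ_2 = 762.6/γ_2.
Leg 3: γ = 1/√(1 − 0.8668²) = 1/√0.2487 = 2.005; τ_3 = 654.0/2.005 = 326.1 ns.
Total proper time: 7.465 + τ_2 + 326.1 = 809.9, so τ_2 = 809.9 − 333.6 = 476.3 ns.
γ_2 = 762.6/476.3 = 1.601; β = √(1 − 1/γ²) = √0.6099.

β = 0.781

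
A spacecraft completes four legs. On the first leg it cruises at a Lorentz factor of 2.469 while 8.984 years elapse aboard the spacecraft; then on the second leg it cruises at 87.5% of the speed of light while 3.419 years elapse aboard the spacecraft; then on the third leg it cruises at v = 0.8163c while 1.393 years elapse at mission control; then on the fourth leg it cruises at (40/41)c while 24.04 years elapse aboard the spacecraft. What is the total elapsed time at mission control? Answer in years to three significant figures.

Δt = 140 years

Leg 1: γ = 2.469; Δt_1 = 2.469 × 8.984 = 22.18 years.
Leg 2: β = 0.875; γ = 1/√(1 − 0.875²) = 1/√0.2344 = 2.066; Δt_2 = 2.066 × 3.419 = 7.062 years.
Leg 3: 1.393 years is already measured at mission control.
Leg 4: γ = 1/√(1 − (40/41)²) = 41/9 ≈ 4.556; Δt_4 = 4.556 × 24.04 = 109.5 years.
Total: 22.18 + 7.062 + 1.393 + 109.5 years.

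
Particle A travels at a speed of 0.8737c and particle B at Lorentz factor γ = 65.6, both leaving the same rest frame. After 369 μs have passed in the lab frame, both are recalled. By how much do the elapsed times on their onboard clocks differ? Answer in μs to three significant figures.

|τ_A − τ_B| = 174 μs

A: γ = 1/√(1 − 0.8737²) = 1/√0.2366 = 2.056; τ_A = 369/2.056 = 179.5 μs.
B: γ = 65.6; τ_B = 369/65.60 = 5.625 μs.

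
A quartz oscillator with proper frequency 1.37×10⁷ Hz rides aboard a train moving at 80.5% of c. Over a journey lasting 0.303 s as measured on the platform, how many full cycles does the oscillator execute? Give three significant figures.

β = 0.805; γ = 1/√(1 − 0.805²) = 1/√0.3520 = 1.686
The oscillator's own cycle count is N = f × τ where τ is the proper time on the train. τ = Δt/γ = 0.303/1.686 = 0.1798 s = 1.798×10⁻¹ s.
N = 1.37×10⁷ × 1.798×10⁻¹ = 2.463×10⁶.

N = 2.46×10⁶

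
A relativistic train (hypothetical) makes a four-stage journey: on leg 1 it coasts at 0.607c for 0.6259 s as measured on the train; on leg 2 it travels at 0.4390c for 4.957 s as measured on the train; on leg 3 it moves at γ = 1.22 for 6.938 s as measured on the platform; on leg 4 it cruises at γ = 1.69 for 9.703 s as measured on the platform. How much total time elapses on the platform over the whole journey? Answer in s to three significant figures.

Δt = 22.9 s

Leg 1: γ = 1/√(1 − 0.607²) = 1/√0.6316 = 1.258; Δt_1 = 1.258 × 0.6259 = 0.7876 s.
Leg 2: γ = 1/√(1 − 0.4390²) = 1/√0.8073 = 1.113; Δt_2 = 1.113 × 4.957 = 5.517 s.
Leg 3: 6.938 s is already measured on the platform.
Leg 4: 9.703 s is already measured on the platform.
Total: 0.7876 + 5.517 + 6.938 + 9.703 s.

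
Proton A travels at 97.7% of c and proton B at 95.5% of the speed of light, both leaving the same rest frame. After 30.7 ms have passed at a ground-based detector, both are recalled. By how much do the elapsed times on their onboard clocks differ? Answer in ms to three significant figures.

A: β = 0.977; γ = 1/√(1 − 0.977²) = 1/√0.04547 = 4.690; τ_A = 30.7/4.690 = 6.546 ms.
B: β = 0.955; γ = 1/√(1 − 0.955²) = 1/√0.08798 = 3.371; τ_B = 30.7/3.371 = 9.106 ms.

|τ_A − τ_B| = 2.56 ms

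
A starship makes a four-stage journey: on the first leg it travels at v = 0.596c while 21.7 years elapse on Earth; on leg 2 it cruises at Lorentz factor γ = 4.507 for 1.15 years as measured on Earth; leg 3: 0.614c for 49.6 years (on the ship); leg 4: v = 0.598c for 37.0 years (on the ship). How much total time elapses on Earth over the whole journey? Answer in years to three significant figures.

Leg 1: 21.7 years is already measured on Earth.
Leg 2: 1.15 years is already measured on Earth.
Leg 3: γ = 1/√(1 − 0.614²) = 1/√0.6230 = 1.267; Δt_3 = 1.267 × 49.6 = 62.84 years.
Leg 4: γ = 1/√(1 − 0.598²) = 1/√0.6424 = 1.248; Δt_4 = 1.248 × 37.0 = 46.16 years.
Total: 21.70 + 1.150 + 62.84 + 46.16 years.

Δt = 132 years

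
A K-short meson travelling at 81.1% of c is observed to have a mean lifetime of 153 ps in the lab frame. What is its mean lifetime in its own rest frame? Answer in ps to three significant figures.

τ₀ = 89.5 ps

β = 0.811; γ = 1/√(1 − 0.811²) = 1/√0.3423 = 1.709
The lab-frame lifetime is the dilated interval; the proper lifetime is τ₀ = Δt/γ = 153/1.709 ps.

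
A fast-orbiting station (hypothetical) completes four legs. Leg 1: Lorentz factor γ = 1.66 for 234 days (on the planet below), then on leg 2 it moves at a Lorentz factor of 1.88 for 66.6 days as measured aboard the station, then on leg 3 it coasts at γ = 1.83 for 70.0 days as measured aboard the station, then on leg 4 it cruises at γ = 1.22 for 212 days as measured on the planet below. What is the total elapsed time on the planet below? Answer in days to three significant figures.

Leg 1: 234 days is already measured on the planet below.
Leg 2: γ = 1.88; Δt_2 = 1.880 × 66.6 = 125.2 days.
Leg 3: γ = 1.83; Δt_3 = 1.830 × 70.0 = 128.1 days.
Leg 4: 212 days is already measured on the planet below.
Total: 234.0 + 125.2 + 128.1 + 212.0 days.

Δt = 699 days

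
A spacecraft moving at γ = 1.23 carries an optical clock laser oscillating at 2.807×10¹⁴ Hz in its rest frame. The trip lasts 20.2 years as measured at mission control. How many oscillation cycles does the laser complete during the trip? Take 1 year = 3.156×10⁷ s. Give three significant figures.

γ = 1.23
The oscillator's own cycle count is N = f × τ where τ is the proper time aboard the spacecraft. τ = Δt/γ = 20.2/1.230 = 16.42 years = 5.183×10⁸ s.
N = 2.807×10¹⁴ × 5.183×10⁸ = 1.455×10²³.

N = 1.45×10²³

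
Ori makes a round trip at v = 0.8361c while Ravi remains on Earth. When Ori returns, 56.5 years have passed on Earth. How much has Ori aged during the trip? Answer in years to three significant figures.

τ = 31.0 years

γ = 1/√(1 − 0.8361²) = 1/√0.3009 = 1.823
Ori's clock measures proper time along the trip: τ = Δt/γ = 56.5/1.823 years.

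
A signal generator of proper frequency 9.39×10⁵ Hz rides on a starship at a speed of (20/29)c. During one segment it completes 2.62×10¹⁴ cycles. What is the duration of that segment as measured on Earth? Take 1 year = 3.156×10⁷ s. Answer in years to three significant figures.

Δt = 12.2 years

γ = 1/√(1 − (20/29)²) = 29/21 ≈ 1.381
Proper time for N cycles: τ = N/f = 2.62×10¹⁴/(9.39×10⁵) = 2.790×10⁸ s = 8.841 years.
Lab-frame duration Δt = γτ = 1.381 × 8.841 = 12.21 years.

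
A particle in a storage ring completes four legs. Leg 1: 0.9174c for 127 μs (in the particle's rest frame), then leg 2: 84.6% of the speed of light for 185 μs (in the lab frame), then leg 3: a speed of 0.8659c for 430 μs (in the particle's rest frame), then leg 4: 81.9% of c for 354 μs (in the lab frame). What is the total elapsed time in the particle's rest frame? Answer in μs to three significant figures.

Leg 1: 127 μs is already measured in the particle's rest frame.
Leg 2: β = 0.846; γ = 1/√(1 − 0.846²) = 1/√0.2843 = 1.876; τ_2 = 185/1.876 = 98.64 μs.
Leg 3: 430 μs is already measured in the particle's rest frame.
Leg 4: β = 0.819; γ = 1/√(1 − 0.819²) = 1/√0.3292 = 1.743; τ_4 = 354/1.743 = 203.1 μs.
Total: 127.0 + 98.64 + 430.0 + 203.1 μs.

τ = 859 μs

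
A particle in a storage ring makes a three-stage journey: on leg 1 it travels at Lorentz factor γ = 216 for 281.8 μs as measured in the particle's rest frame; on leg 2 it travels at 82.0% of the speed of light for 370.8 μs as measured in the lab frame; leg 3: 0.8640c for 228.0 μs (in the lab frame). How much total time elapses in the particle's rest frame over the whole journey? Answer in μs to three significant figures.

Leg 1: 281.8 μs is already measured in the particle's rest frame.
Leg 2: β = 0.820; γ = 1/√(1 − 0.820²) = 1/√0.3276 = 1.747; τ_2 = 370.8/1.747 = 212.2 μs.
Leg 3: γ = 1/√(1 − 0.8640²) = 1/√0.2535 = 1.986; τ_3 = 228.0/1.986 = 114.8 μs.
Total: 281.8 + 212.2 + 114.8 μs.

τ = 609 μs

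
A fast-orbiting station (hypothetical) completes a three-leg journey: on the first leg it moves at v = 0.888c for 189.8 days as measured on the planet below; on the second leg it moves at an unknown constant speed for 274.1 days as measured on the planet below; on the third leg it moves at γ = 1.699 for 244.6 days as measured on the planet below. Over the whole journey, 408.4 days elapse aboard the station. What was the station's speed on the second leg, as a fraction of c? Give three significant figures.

Leg 1: γ = 1/√(1 − 0.888²) = 1/√0.2115 = 2.175; τ_1 = 189.8/2.175 = 87.28 days.
Leg 2: speed unknown; τ_2 = 274.1/γ_2.
Leg 3: γ = 1.699; τ_3 = 244.6/1.699 = 144.0 days.
Total proper time: 87.28 + τ_2 + 144.0 = 408.4, so τ_2 = 408.4 − 231.2 = 177.2 days.
γ_2 = 274.1/177.2 = 1.547; β = √(1 − 1/γ²) = √0.5823.

β = 0.763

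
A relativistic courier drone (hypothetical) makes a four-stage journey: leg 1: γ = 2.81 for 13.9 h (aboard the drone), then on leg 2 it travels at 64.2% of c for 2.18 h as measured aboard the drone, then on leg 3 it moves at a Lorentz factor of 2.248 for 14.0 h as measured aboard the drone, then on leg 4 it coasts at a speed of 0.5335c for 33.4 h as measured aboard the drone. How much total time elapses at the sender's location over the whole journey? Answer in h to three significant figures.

Leg 1: γ = 2.81; Δt_1 = 2.810 × 13.9 = 39.06 h.
Leg 2: β = 0.642; γ = 1/√(1 − 0.642²) = 1/√0.5878 = 1.304; Δt_2 = 1.304 × 2.18 = 2.843 h.
Leg 3: γ = 2.248; Δt_3 = 2.248 × 14.0 = 31.47 h.
Leg 4: γ = 1/√(1 − 0.5335²) = 1/√0.7154 = 1.182; Δt_4 = 1.182 × 33.4 = 39.49 h.
Total: 39.06 + 2.843 + 31.47 + 39.49 h.

Δt = 113 h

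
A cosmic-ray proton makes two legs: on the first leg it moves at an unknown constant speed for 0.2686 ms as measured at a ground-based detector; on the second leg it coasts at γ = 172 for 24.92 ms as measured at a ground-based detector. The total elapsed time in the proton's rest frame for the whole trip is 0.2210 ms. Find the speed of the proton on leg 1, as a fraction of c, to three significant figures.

β = 0.959

Leg 1: speed unknown; τ_1 = 0.2686/γ_1.
Leg 2: γ = 172; τ_2 = 24.92/172.0 = 0.1449 ms.
Total proper time: τ_1 + 0.1449 = 0.2210, so τ_1 = 0.2210 − 0.1449 = 0.07612 ms.
γ_1 = 0.2686/0.07612 = 3.529; β = √(1 − 1/γ²) = √0.9197.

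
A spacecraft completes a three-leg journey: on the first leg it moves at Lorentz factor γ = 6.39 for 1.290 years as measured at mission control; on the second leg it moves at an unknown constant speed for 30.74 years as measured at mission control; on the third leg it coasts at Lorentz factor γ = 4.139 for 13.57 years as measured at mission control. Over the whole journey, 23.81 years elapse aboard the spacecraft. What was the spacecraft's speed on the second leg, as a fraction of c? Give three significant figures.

β = 0.750

Leg 1: γ = 6.39; τ_1 = 1.290/6.390 = 0.2019 years.
Leg 2: speed unknown; τ_2 = 30.74/γ_2.
Leg 3: γ = 4.139; τ_3 = 13.57/4.139 = 3.279 years.
Total proper time: 0.2019 + τ_2 + 3.279 = 23.81, so τ_2 = 23.81 − 3.480 = 20.33 years.
γ_2 = 30.74/20.33 = 1.512; β = √(1 − 1/γ²) = √0.5626.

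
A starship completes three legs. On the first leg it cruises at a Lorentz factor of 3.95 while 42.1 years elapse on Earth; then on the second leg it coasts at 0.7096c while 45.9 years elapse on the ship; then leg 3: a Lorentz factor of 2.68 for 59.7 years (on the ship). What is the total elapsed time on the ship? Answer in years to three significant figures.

Leg 1: γ = 3.95; τ_1 = 42.1/3.950 = 10.66 years.
Leg 2: 45.9 years is already measured on the ship.
Leg 3: 59.7 years is already measured on the ship.
Total: 10.66 + 45.90 + 59.70 years.

τ = 116 years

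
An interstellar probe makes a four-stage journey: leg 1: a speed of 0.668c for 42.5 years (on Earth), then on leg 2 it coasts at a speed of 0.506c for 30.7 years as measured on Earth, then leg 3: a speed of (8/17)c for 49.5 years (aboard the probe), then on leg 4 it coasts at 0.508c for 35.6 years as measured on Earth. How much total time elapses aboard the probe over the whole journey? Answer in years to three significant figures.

τ = 138 years

Leg 1: γ = 1/√(1 − 0.668²) = 1/√0.5538 = 1.344; τ_1 = 42.5/1.344 = 31.63 years.
Leg 2: γ = 1/√(1 − 0.506²) = 1/√0.7440 = 1.159; τ_2 = 30.7/1.159 = 26.48 years.
Leg 3: 49.5 years is already measured aboard the probe.
Leg 4: γ = 1/√(1 − 0.508²) = 1/√0.7419 = 1.161; τ_4 = 35.6/1.161 = 30.66 years.
Total: 31.63 + 26.48 + 49.50 + 30.66 years.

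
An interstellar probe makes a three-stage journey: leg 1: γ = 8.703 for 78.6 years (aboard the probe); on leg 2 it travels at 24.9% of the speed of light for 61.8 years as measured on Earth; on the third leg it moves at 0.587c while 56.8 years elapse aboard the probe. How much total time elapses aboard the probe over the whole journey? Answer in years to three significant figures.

Leg 1: 78.6 years is already measured aboard the probe.
Leg 2: β = 0.249; γ = 1/√(1 − 0.249²) = 1/√0.9380 = 1.033; τ_2 = 61.8/1.033 = 59.85 years.
Leg 3: 56.8 years is already measured aboard the probe.
Total: 78.60 + 59.85 + 56.80 years.

τ = 195 years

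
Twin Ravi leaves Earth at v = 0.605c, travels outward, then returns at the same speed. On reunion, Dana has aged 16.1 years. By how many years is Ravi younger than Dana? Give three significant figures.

γ = 1/√(1 − 0.605²) = 1/√0.6340 = 1.256
Ravi's elapsed proper time: τ = 16.1/1.256 = 12.82 years.
Age gap = Δt − τ = 16.1 − 12.82 years.

Δt − τ = 3.28 years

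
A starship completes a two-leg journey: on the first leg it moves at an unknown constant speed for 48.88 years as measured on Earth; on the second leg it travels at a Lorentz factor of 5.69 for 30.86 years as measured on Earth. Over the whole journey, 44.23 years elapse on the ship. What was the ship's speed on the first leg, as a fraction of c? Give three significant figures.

Leg 1: speed unknown; τ_1 = 48.88/γ_1.
Leg 2: γ = 5.69; τ_2 = 30.86/5.690 = 5.424 years.
Total proper time: τ_1 + 5.424 = 44.23, so τ_1 = 44.23 − 5.424 = 38.81 years.
γ_1 = 48.88/38.81 = 1.260; β = √(1 − 1/γ²) = √0.3697.

β = 0.608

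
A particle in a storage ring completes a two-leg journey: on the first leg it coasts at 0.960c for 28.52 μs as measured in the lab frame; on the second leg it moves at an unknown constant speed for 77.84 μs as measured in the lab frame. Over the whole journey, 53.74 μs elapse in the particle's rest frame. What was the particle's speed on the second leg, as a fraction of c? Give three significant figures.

β = 0.809

Leg 1: γ = 1/√(1 − 0.960²) = 25/7 ≈ 3.571; τ_1 = 28.52/3.571 = 7.986 μs.
Leg 2: speed unknown; τ_2 = 77.84/γ_2.
Total proper time: 7.986 + τ_2 = 53.74, so τ_2 = 53.74 − 7.986 = 45.75 μs.
γ_2 = 77.84/45.75 = 1.701; β = √(1 − 1/γ²) = √0.6545.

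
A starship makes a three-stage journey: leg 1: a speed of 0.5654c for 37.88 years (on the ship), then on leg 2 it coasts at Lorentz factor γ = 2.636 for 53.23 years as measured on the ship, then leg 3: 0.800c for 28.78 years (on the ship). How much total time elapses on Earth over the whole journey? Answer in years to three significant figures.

Leg 1: γ = 1/√(1 − 0.5654²) = 1/√0.6803 = 1.212; Δt_1 = 1.212 × 37.88 = 45.93 years.
Leg 2: γ = 2.636; Δt_2 = 2.636 × 53.23 = 140.3 years.
Leg 3: γ = 1/√(1 − 0.800²) = 5/3 ≈ 1.667; Δt_3 = 1.667 × 28.78 = 47.97 years.
Total: 45.93 + 140.3 + 47.97 years.

Δt = 234 years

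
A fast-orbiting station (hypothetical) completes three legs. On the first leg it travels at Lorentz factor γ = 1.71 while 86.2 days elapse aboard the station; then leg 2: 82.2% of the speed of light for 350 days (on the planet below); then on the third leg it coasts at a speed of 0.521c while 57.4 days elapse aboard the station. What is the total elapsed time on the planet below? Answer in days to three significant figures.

Leg 1: γ = 1.71; Δt_1 = 1.710 × 86.2 = 147.4 days.
Leg 2: 350 days is already measured on the planet below.
Leg 3: γ = 1/√(1 − 0.521²) = 1/√0.7286 = 1.172; Δt_3 = 1.172 × 57.4 = 67.25 days.
Total: 147.4 + 350.0 + 67.25 days.

Δt = 565 days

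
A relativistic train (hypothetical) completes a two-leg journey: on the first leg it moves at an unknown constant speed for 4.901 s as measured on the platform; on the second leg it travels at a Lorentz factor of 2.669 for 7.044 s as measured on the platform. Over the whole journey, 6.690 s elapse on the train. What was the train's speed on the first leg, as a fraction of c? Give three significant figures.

β = 0.563

Leg 1: speed unknown; τ_1 = 4.901/γ_1.
Leg 2: γ = 2.669; τ_2 = 7.044/2.669 = 2.639 s.
Total proper time: τ_1 + 2.639 = 6.690, so τ_1 = 6.690 − 2.639 = 4.051 s.
γ_1 = 4.901/4.051 = 1.210; β = √(1 − 1/γ²) = √0.3169.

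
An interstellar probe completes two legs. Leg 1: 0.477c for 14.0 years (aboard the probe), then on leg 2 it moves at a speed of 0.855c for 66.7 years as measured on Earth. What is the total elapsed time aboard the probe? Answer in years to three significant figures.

τ = 48.6 years

Leg 1: 14.0 years is already measured aboard the probe.
Leg 2: γ = 1/√(1 − 0.855²) = 1/√0.2690 = 1.928; τ_2 = 66.7/1.928 = 34.59 years.
Total: 14.00 + 34.59 years.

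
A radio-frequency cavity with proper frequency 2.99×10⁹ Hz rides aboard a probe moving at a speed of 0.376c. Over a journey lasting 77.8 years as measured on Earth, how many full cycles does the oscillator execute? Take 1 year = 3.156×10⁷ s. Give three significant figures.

N = 6.80×10¹⁸

γ = 1/√(1 − 0.376²) = 1/√0.8586 = 1.079
The oscillator's own cycle count is N = f × τ where τ is the proper time aboard the probe. τ = Δt/γ = 77.8/1.079 = 72.09 years = 2.275×10⁹ s.
N = 2.99×10⁹ × 2.275×10⁹ = 6.803×10¹⁸.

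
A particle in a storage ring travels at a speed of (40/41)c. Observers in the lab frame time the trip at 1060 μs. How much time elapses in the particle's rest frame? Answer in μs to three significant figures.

γ = 1/√(1 − (40/41)²) = 41/9 ≈ 4.556
The interval measured in the lab frame is the dilated one; the clock in the particle's rest frame measures the proper time τ = Δt/γ = 1060/4.556 μs.

τ = 233 μs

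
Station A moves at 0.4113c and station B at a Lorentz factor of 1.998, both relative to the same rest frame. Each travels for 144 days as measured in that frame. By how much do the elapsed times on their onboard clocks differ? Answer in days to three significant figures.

|τ_A − τ_B| = 59.2 days

A: γ = 1/√(1 − 0.4113²) = 1/√0.8308 = 1.097; τ_A = 144/1.097 = 131.3 days.
B: γ = 1.998; τ_B = 144/1.998 = 72.07 days.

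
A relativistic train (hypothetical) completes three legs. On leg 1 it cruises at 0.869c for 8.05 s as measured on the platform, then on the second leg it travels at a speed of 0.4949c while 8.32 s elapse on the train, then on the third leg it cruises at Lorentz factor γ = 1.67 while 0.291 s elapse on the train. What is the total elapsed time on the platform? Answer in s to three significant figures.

Δt = 18.1 s

Leg 1: 8.05 s is already measured on the platform.
Leg 2: γ = 1/√(1 − 0.4949²) = 1/√0.7551 = 1.151; Δt_2 = 1.151 × 8.32 = 9.575 s.
Leg 3: γ = 1.67; Δt_3 = 1.670 × 0.291 = 0.4860 s.
Total: 8.050 + 9.575 + 0.4860 s.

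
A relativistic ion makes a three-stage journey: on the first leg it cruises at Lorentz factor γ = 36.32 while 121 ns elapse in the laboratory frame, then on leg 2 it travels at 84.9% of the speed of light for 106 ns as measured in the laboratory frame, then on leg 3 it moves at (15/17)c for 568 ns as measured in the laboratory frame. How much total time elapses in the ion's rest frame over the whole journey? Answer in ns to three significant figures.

Leg 1: γ = 36.32; τ_1 = 121/36.32 = 3.331 ns.
Leg 2: β = 0.849; γ = 1/√(1 − 0.849²) = 1/√0.2792 = 1.893; τ_2 = 106/1.893 = 56.01 ns.
Leg 3: γ = 1/√(1 − (15/17)²) = 17/8 = 2.125; τ_3 = 568/2.125 = 267.3 ns.
Total: 3.331 + 56.01 + 267.3 ns.

τ = 327 ns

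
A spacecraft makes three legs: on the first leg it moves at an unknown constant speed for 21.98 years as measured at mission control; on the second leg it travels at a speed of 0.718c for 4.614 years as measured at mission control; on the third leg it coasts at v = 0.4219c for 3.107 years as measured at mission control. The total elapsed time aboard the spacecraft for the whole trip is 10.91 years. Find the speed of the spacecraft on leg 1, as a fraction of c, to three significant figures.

Leg 1: speed unknown; τ_1 = 21.98/γ_1.
Leg 2: γ = 1/√(1 − 0.718²) = 1/√0.4845 = 1.437; τ_2 = 4.614/1.437 = 3.212 years.
Leg 3: γ = 1/√(1 − 0.4219²) = 1/√0.8220 = 1.103; τ_3 = 3.107/1.103 = 2.817 years.
Total proper time: τ_1 + 3.212 + 2.817 = 10.91, so τ_1 = 10.91 − 6.028 = 4.882 years.
γ_1 = 21.98/4.882 = 4.503; β = √(1 − 1/γ²) = √0.9507.

β = 0.975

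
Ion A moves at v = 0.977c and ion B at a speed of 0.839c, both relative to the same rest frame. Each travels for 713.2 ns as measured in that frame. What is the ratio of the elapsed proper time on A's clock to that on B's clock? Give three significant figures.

A: γ = 1/√(1 − 0.977²) = 1/√0.04547 = 4.690. B: γ = 1/√(1 − 0.839²) = 1/√0.2961 = 1.838.
τ_A/τ_B = γ_B/γ_A = 1.838/4.690 = 0.3919, so τ_A/τ_B = 0.3919.

τ_A/τ_B = 0.392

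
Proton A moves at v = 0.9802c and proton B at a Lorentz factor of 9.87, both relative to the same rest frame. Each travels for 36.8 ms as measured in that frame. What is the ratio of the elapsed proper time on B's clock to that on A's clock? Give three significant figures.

τ_B/τ_A = 0.512

A: γ = 1/√(1 − 0.9802²) = 1/√0.03921 = 5.050. B: γ = 9.87.
τ_A/τ_B = γ_B/γ_A = 9.870/5.050 = 1.954, so τ_B/τ_A = 0.5117.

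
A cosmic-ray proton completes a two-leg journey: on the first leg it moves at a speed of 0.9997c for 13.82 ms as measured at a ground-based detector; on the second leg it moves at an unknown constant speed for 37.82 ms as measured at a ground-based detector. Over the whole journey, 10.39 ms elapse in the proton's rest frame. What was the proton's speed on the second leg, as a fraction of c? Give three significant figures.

Leg 1: γ = 1/√(1 − 0.9997²) = 1/√5.999×10⁻⁴ = 40.83; τ_1 = 13.82/40.83 = 0.3385 ms.
Leg 2: speed unknown; τ_2 = 37.82/γ_2.
Total proper time: 0.3385 + τ_2 = 10.39, so τ_2 = 10.39 − 0.3385 = 10.05 ms.
γ_2 = 37.82/10.05 = 3.763; β = √(1 − 1/γ²) = √0.9294.

β = 0.964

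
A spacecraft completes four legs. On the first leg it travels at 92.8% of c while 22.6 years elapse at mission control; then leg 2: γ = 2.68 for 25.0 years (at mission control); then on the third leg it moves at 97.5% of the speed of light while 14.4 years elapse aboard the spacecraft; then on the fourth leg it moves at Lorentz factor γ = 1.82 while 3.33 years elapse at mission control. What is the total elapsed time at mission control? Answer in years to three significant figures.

Δt = 116 years

Leg 1: 22.6 years is already measured at mission control.
Leg 2: 25.0 years is already measured at mission control.
Leg 3: β = 0.975; γ = 1/√(1 − 0.975²) = 1/√0.04938 = 4.500; Δt_3 = 4.500 × 14.4 = 64.81 years.
Leg 4: 3.33 years is already measured at mission control.
Total: 22.60 + 25.00 + 64.81 + 3.330 years.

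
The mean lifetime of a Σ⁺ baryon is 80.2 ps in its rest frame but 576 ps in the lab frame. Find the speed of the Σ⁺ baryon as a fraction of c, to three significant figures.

v = 0.990c

γ = Δt/τ₀ = 576/80.2 = 7.182
β = √(1 − 1/γ²) = √(1 − 0.01939) = √0.9806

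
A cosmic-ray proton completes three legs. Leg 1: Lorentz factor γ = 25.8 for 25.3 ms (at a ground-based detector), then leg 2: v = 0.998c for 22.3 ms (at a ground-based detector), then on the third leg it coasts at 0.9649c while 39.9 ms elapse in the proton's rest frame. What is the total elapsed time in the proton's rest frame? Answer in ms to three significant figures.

Leg 1: γ = 25.8; τ_1 = 25.3/25.80 = 0.9806 ms.
Leg 2: γ = 1/√(1 − 0.998²) = 1/√0.003996 = 15.82; τ_2 = 22.3/15.82 = 1.410 ms.
Leg 3: 39.9 ms is already measured in the proton's rest frame.
Total: 0.9806 + 1.410 + 39.90 ms.

τ = 42.3 ms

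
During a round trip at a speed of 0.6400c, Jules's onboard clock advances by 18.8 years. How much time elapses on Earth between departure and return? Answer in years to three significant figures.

Δt = 24.5 years

γ = 1/√(1 − 0.6400²) = 1/√0.5904 = 1.301
Earth-frame duration is the dilated interval: Δt = γτ = 1.301 × 18.8 years.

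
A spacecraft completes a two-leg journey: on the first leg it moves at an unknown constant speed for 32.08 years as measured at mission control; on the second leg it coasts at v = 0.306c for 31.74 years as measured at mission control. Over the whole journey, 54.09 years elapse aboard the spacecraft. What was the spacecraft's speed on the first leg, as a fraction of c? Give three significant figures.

β = 0.668

Leg 1: speed unknown; τ_1 = 32.08/γ_1.
Leg 2: γ = 1/√(1 − 0.306²) = 1/√0.9064 = 1.050; τ_2 = 31.74/1.050 = 30.22 years.
Total proper time: τ_1 + 30.22 = 54.09, so τ_1 = 54.09 − 30.22 = 23.87 years.
γ_1 = 32.08/23.87 = 1.344; β = √(1 − 1/γ²) = √0.4462.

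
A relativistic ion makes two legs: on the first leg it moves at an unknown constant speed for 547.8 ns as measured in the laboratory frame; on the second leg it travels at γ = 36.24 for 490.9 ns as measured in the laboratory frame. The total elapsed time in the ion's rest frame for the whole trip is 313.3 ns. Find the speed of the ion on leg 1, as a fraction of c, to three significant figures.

β = 0.837

Leg 1: speed unknown; τ_1 = 547.8/γ_1.
Leg 2: γ = 36.24; τ_2 = 490.9/36.24 = 13.55 ns.
Total proper time: τ_1 + 13.55 = 313.3, so τ_1 = 313.3 − 13.55 = 299.8 ns.
γ_1 = 547.8/299.8 = 1.827; β = √(1 − 1/γ²) = √0.7006.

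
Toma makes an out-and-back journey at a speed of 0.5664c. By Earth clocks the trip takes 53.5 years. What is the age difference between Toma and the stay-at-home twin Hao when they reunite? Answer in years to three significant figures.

γ = 1/√(1 − 0.5664²) = 1/√0.6792 = 1.213
Toma's elapsed proper time: τ = 53.5/1.213 = 44.09 years.
Age gap = Δt − τ = 53.5 − 44.09 years.

Δt − τ = 9.41 years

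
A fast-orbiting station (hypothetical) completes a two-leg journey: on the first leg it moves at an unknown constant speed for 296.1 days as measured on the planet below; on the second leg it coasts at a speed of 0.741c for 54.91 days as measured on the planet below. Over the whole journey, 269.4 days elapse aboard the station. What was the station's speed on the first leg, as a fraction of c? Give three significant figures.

Leg 1: speed unknown; τ_1 = 296.1/γ_1.
Leg 2: γ = 1/√(1 − 0.741²) = 1/√0.4509 = 1.489; τ_2 = 54.91/1.489 = 36.87 days.
Total proper time: τ_1 + 36.87 = 269.4, so τ_1 = 269.4 − 36.87 = 232.5 days.
γ_1 = 296.1/232.5 = 1.273; β = √(1 − 1/γ²) = √0.3833.

β = 0.619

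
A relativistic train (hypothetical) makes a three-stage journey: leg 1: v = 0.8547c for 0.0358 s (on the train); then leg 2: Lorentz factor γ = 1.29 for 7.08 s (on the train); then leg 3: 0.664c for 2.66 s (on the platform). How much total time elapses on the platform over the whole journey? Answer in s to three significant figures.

Leg 1: γ = 1/√(1 − 0.8547²) = 1/√0.2695 = 1.926; Δt_1 = 1.926 × 0.0358 = 0.06896 s.
Leg 2: γ = 1.29; Δt_2 = 1.290 × 7.08 = 9.133 s.
Leg 3: 2.66 s is already measured on the platform.
Total: 0.06896 + 9.133 + 2.660 s.

Δt = 11.9 s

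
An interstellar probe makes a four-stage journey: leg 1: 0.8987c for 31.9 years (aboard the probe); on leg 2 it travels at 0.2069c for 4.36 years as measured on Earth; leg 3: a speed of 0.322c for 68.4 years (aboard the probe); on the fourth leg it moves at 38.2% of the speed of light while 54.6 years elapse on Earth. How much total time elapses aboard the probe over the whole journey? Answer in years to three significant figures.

Leg 1: 31.9 years is already measured aboard the probe.
Leg 2: γ = 1/√(1 − 0.2069²) = 1/√0.9572 = 1.022; τ_2 = 4.36/1.022 = 4.266 years.
Leg 3: 68.4 years is already measured aboard the probe.
Leg 4: β = 0.382; γ = 1/√(1 − 0.382²) = 1/√0.8541 = 1.082; τ_4 = 54.6/1.082 = 50.46 years.
Total: 31.90 + 4.266 + 68.40 + 50.46 years.

τ = 155 years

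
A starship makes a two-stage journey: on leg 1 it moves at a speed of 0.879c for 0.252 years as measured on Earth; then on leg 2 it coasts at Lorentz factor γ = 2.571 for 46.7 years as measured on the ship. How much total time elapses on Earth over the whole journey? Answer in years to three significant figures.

Leg 1: 0.252 years is already measured on Earth.
Leg 2: γ = 2.571; Δt_2 = 2.571 × 46.7 = 120.1 years.
Total: 0.2520 + 120.1 years.

Δt = 120 years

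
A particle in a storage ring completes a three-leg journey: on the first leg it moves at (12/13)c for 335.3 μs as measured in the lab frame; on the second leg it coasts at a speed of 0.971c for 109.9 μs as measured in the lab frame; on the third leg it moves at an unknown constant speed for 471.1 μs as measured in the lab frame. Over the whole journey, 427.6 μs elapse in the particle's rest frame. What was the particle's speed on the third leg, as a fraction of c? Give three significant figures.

Leg 1: γ = 1/√(1 − (12/13)²) = 13/5 = 2.600; τ_1 = 335.3/2.600 = 129.0 μs.
Leg 2: γ = 1/√(1 − 0.971²) = 1/√0.05716 = 4.183; τ_2 = 109.9/4.183 = 26.27 μs.
Leg 3: speed unknown; τ_3 = 471.1/γ_3.
Total proper time: 129.0 + 26.27 + τ_3 = 427.6, so τ_3 = 427.6 − 155.2 = 272.4 μs.
γ_3 = 471.1/272.4 = 1.730; β = √(1 − 1/γ²) = √0.6657.

β = 0.816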